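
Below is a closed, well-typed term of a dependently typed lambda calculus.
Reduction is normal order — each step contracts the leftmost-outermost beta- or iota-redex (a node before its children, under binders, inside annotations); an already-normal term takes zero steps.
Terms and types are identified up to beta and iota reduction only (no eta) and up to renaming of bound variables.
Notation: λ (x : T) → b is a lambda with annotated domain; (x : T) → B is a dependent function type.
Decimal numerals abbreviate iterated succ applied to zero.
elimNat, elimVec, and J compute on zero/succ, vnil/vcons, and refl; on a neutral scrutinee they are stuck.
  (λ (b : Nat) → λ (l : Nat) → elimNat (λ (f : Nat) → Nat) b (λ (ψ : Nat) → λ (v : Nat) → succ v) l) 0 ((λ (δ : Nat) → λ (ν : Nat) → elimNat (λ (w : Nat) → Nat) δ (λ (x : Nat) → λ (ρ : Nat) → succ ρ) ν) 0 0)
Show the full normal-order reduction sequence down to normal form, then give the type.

normal-order reduction sequence:
  (λ (b : Nat) → λ (l : Nat) → elimNat (λ (f : Nat) → Nat) b (λ (ψ : Nat) → λ (v : Nat) → succ v) l) 0 ((λ (δ : Nat) → λ (ν : Nat) → elimNat (λ (w : Nat) → Nat) δ (λ (x : Nat) → λ (ρ : Nat) → succ ρ) ν) 0 0)
  ~> (λ (b : Nat) → elimNat (λ (l : Nat) → Nat) 0 (λ (f : Nat) → λ (ψ : Nat) → succ ψ) b) ((λ (v : Nat) → λ (δ : Nat) → elimNat (λ (ν : Nat) → Nat) v (λ (w : Nat) → λ (x : Nat) → succ x) δ) 0 0)
  ~> elimNat (λ (b : Nat) → Nat) 0 (λ (l : Nat) → λ (f : Nat) → succ f) ((λ (ψ : Nat) → λ (v : Nat) → elimNat (λ (δ : Nat) → Nat) ψ (λ (ν : Nat) → λ (w : Nat) → succ w) v) 0 0)
  ~> elimNat (λ (b : Nat) → Nat) 0 (λ (l : Nat) → λ (f : Nat) → succ f) ((λ (ψ : Nat) → elimNat (λ (v : Nat) → Nat) 0 (λ (δ : Nat) → λ (ν : Nat) → succ ν) ψ) 0)
  ~> elimNat (λ (b : Nat) → Nat) 0 (λ (l : Nat) → λ (f : Nat) → succ f) (elimNat (λ (ψ : Nat) → Nat) 0 (λ (v : Nat) → λ (δ : Nat) → succ δ) 0)
  ~> elimNat (λ (b : Nat) → Nat) 0 (λ (l : Nat) → λ (f : Nat) → succ f) 0
  ~> 0
the term's type:
  Nat


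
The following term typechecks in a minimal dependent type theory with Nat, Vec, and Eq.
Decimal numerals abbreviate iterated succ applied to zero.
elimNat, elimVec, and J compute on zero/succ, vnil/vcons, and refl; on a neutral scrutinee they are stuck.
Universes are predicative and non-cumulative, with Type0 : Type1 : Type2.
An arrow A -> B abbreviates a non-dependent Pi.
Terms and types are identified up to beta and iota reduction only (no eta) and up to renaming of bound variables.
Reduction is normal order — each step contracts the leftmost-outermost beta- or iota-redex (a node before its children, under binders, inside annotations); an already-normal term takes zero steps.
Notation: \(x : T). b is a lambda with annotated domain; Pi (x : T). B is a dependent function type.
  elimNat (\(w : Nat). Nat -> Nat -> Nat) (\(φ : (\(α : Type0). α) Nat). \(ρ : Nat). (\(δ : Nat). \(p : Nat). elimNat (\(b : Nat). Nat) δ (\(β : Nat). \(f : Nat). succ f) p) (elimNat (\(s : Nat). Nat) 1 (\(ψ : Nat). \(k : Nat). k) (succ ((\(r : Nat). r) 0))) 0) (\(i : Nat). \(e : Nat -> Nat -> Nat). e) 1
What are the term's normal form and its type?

reduced normal form:
  \(w : Nat). \(φ : Nat). 1
the term's type:
  Nat -> Nat -> Nat


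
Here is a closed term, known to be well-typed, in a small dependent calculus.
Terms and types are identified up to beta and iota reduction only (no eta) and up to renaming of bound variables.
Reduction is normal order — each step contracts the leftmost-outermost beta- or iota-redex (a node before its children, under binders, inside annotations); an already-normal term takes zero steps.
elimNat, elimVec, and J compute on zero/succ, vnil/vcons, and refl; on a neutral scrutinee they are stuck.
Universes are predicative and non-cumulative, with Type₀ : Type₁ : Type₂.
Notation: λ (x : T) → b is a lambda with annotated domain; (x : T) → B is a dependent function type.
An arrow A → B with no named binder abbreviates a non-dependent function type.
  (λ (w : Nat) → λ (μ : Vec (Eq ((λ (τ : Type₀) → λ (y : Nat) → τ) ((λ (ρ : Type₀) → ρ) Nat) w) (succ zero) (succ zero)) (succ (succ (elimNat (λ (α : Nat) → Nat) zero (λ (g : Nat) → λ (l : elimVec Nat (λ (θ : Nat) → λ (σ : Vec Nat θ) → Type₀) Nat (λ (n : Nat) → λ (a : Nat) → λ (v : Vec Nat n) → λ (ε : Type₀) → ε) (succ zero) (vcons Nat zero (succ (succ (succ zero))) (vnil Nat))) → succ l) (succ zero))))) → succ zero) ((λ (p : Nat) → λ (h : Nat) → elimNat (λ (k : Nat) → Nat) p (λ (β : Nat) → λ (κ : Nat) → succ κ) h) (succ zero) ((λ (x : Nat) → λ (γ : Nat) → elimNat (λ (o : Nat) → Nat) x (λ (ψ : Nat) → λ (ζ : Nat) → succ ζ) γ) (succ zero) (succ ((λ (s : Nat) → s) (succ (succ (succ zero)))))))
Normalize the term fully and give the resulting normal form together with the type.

reduced normal form:
  λ (w : Vec (Eq Nat (succ zero) (succ zero)) (succ (succ (succ zero)))) → succ zero
inferred type:
  Vec (Eq Nat (succ zero) (succ zero)) (succ (succ (succ zero))) → Nat
observation: the first redex contracted is a beta-redex; the normal form is reached in 8 normal-order steps.


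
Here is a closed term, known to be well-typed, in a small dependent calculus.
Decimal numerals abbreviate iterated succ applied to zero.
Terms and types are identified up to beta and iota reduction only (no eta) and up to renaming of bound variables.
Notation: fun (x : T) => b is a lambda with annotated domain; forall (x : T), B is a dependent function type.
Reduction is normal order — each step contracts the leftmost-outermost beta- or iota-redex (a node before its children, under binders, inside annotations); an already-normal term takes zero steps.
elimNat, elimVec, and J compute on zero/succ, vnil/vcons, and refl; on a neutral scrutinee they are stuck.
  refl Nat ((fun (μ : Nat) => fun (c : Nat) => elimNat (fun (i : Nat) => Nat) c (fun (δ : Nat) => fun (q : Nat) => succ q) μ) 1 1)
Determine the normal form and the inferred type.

resulting normal form:
  refl Nat 2
inferred type:
  Eq Nat 2 2


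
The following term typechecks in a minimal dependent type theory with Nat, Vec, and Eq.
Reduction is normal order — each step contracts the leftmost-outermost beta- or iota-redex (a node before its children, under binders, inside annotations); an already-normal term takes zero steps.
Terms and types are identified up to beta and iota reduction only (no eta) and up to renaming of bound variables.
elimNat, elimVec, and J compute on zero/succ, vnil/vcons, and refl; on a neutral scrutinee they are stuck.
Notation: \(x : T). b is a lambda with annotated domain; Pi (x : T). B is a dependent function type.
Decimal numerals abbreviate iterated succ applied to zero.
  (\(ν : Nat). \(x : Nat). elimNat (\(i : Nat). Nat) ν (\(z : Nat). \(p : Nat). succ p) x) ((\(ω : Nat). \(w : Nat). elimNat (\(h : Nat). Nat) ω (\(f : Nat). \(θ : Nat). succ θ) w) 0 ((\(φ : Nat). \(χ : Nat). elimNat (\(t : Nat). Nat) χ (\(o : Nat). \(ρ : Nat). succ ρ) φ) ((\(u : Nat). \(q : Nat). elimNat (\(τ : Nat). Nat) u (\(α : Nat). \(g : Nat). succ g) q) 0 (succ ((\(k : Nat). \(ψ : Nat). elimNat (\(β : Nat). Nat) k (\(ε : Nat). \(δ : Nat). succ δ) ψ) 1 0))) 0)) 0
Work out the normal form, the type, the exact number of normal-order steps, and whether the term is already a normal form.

normal form:
  2
the term's type:
  Nat
steps to reach normal form (normal order): 33
term was already normal: no
first contracted redex: a beta-redex


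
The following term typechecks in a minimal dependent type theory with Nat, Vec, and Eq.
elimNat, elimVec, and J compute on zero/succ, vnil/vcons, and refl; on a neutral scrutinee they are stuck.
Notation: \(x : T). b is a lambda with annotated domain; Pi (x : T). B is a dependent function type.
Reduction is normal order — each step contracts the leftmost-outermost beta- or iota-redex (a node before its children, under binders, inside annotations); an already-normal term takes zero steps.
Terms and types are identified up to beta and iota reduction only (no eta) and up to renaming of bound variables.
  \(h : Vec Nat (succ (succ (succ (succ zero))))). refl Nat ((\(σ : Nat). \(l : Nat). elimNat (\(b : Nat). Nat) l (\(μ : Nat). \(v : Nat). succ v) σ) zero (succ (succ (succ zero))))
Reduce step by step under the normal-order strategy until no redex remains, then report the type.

reduction (normal order):
  \(h : Vec Nat (succ (succ (succ (succ zero))))). refl Nat ((\(σ : Nat). \(l : Nat). elimNat (\(b : Nat). Nat) l (\(μ : Nat). \(v : Nat). succ v) σ) zero (succ (succ (succ zero))))
  ~> \(h : Vec Nat (succ (succ (succ (succ zero))))). refl Nat ((\(σ : Nat). elimNat (\(l : Nat). Nat) σ (\(b : Nat). \(μ : Nat). succ μ) zero) (succ (succ (succ zero))))
  ~> \(h : Vec Nat (succ (succ (succ (succ zero))))). refl Nat (elimNat (\(σ : Nat). Nat) (succ (succ (succ zero))) (\(l : Nat). \(b : Nat). succ b) zero)
  ~> \(h : Vec Nat (succ (succ (succ (succ zero))))). refl Nat (succ (succ (succ zero)))
type:
  Pi (h : Vec Nat (succ (succ (succ (succ zero))))). Eq Nat (succ (succ (succ zero))) (succ (succ (succ zero)))


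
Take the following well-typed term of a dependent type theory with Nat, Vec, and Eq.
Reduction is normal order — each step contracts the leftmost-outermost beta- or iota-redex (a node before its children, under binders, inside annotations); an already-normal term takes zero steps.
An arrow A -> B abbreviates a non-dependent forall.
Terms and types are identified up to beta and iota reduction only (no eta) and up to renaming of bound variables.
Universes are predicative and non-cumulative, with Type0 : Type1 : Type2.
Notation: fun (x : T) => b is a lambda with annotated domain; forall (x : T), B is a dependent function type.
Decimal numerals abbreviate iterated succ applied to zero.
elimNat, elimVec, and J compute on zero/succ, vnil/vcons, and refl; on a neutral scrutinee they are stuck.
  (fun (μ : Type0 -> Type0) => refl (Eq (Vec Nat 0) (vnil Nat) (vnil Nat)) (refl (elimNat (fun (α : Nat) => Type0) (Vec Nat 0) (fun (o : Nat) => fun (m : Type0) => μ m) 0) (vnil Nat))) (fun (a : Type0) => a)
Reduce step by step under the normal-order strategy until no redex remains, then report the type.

reduction (normal order):
  (fun (μ : Type0 -> Type0) => refl (Eq (Vec Nat 0) (vnil Nat) (vnil Nat)) (refl (elimNat (fun (α : Nat) => Type0) (Vec Nat 0) (fun (o : Nat) => fun (m : Type0) => μ m) 0) (vnil Nat))) (fun (a : Type0) => a)
  ~> refl (Eq (Vec Nat 0) (vnil Nat) (vnil Nat)) (refl (elimNat (fun (μ : Nat) => Type0) (Vec Nat 0) (fun (α : Nat) => fun (o : Type0) => (fun (m : Type0) => m) o) 0) (vnil Nat))
  ~> refl (Eq (Vec Nat 0) (vnil Nat) (vnil Nat)) (refl (Vec Nat 0) (vnil Nat))
the term's type:
  Eq (Eq (Vec Nat 0) (vnil Nat) (vnil Nat)) (refl (Vec Nat 0) (vnil Nat)) (refl (Vec Nat 0) (vnil Nat))


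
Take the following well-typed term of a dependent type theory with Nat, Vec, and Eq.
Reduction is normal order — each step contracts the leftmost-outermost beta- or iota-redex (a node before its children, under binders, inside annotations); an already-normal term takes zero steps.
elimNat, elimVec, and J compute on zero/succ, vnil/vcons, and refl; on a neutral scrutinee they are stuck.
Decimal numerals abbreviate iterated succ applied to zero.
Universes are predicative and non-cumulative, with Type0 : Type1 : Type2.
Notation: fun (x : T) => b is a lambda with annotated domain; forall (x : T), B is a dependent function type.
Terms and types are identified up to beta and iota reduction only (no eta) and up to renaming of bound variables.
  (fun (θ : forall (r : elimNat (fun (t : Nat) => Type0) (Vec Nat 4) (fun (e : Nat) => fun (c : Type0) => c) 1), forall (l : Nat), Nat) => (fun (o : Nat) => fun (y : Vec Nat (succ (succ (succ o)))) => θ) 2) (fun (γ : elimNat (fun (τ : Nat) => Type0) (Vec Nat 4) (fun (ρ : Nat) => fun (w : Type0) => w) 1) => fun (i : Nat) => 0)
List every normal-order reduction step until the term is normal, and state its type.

reduction (normal order):
  (fun (θ : forall (r : elimNat (fun (t : Nat) => Type0) (Vec Nat 4) (fun (e : Nat) => fun (c : Type0) => c) 1), forall (l : Nat), Nat) => (fun (o : Nat) => fun (y : Vec Nat (succ (succ (succ o)))) => θ) 2) (fun (γ : elimNat (fun (τ : Nat) => Type0) (Vec Nat 4) (fun (ρ : Nat) => fun (w : Type0) => w) 1) => fun (i : Nat) => 0)
  ~> (fun (θ : Nat) => fun (r : Vec Nat (succ (succ (succ θ)))) => fun (t : elimNat (fun (e : Nat) => Type0) (Vec Nat 4) (fun (c : Nat) => fun (l : Type0) => l) 1) => fun (o : Nat) => 0) 2
  ~> fun (θ : Vec Nat 5) => fun (r : elimNat (fun (t : Nat) => Type0) (Vec Nat 4) (fun (e : Nat) => fun (c : Type0) => c) 1) => fun (l : Nat) => 0
  ~> fun (θ : Vec Nat 5) => fun (r : (fun (t : Nat) => fun (e : Type0) => e) 0 (elimNat (fun (c : Nat) => Type0) (Vec Nat 4) (fun (l : Nat) => fun (o : Type0) => o) 0)) => fun (y : Nat) => 0
  ~> fun (θ : Vec Nat 5) => fun (r : (fun (t : Type0) => t) (elimNat (fun (e : Nat) => Type0) (Vec Nat 4) (fun (c : Nat) => fun (l : Type0) => l) 0)) => fun (o : Nat) => 0
  ~> fun (θ : Vec Nat 5) => fun (r : elimNat (fun (t : Nat) => Type0) (Vec Nat 4) (fun (e : Nat) => fun (c : Type0) => c) 0) => fun (l : Nat) => 0
  ~> fun (θ : Vec Nat 5) => fun (r : Vec Nat 4) => fun (t : Nat) => 0
the term's type:
  forall (θ : Vec Nat 5), forall (r : Vec Nat 4), forall (t : Nat), Nat


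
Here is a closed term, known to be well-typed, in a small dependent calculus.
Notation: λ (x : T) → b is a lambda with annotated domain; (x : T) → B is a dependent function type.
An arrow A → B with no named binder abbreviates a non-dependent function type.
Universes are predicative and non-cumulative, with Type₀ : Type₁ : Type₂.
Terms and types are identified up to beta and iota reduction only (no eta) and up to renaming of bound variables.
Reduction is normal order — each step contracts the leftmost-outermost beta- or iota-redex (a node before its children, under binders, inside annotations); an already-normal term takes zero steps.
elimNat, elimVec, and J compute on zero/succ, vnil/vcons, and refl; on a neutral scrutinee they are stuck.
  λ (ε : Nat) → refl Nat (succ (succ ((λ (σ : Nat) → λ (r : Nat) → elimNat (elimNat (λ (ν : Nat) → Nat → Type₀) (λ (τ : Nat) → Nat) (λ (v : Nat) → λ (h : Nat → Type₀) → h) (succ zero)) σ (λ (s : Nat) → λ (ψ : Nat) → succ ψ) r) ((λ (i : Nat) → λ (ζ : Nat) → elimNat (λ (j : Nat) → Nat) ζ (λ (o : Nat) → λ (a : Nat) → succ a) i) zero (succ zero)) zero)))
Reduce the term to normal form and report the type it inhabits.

reduced normal form:
  λ (ε : Nat) → refl Nat (succ (succ (succ zero)))
type:
  Nat → Eq Nat (succ (succ (succ zero))) (succ (succ (succ zero)))
observation: 6 normal-order steps normalize the term, beginning with a beta-redex.


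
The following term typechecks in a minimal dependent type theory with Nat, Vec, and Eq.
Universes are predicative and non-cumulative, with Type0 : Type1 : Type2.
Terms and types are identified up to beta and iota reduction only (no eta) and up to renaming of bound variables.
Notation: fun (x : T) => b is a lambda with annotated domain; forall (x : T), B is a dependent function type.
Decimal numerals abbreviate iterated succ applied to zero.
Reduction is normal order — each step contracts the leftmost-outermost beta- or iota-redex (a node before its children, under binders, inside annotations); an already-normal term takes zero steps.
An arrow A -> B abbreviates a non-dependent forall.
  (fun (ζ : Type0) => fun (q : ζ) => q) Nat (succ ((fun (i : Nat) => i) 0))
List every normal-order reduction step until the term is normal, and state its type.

normal-order reduction sequence:
  (fun (ζ : Type0) => fun (q : ζ) => q) Nat (succ ((fun (i : Nat) => i) 0))
  ~> (fun (ζ : Nat) => ζ) (succ ((fun (q : Nat) => q) 0))
  ~> succ ((fun (ζ : Nat) => ζ) 0)
  ~> 1
inferred type:
  Nat


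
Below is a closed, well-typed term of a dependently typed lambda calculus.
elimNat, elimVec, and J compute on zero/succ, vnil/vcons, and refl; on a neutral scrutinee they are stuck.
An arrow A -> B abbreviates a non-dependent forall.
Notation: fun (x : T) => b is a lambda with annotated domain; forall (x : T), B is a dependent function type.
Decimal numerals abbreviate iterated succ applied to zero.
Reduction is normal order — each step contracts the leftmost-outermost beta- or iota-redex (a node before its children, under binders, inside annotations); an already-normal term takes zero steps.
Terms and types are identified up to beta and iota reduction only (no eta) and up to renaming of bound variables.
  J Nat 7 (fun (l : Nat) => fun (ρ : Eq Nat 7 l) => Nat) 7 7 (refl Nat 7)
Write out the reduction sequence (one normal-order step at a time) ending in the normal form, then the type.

normal-order reduction:
  J Nat 7 (fun (l : Nat) => fun (ρ : Eq Nat 7 l) => Nat) 7 7 (refl Nat 7)
  ~> 7
inferred type:
  Nat


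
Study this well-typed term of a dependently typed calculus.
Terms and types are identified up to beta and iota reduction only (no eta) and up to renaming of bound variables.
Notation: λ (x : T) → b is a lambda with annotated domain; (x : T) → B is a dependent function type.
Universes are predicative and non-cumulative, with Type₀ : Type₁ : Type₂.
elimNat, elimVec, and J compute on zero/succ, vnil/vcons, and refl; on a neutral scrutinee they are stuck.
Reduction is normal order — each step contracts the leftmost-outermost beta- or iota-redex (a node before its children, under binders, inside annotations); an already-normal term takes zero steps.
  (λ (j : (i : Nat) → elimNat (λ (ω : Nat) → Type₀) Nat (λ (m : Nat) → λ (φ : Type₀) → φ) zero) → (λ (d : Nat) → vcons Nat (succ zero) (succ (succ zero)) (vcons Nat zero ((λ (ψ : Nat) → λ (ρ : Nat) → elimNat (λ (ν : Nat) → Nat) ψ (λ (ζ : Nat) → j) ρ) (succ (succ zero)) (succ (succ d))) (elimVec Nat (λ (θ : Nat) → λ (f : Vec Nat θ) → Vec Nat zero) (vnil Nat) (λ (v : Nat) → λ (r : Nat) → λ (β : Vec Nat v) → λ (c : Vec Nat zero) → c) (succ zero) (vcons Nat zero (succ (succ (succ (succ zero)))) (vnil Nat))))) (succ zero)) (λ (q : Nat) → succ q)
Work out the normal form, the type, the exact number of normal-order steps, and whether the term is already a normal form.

resulting normal form:
  vcons Nat (succ zero) (succ (succ zero)) (vcons Nat zero (succ (succ (succ (succ (succ zero))))) (vnil Nat))
inferred type:
  Vec Nat (succ (succ zero))
steps to reach normal form (normal order): 20
started in normal form: no
first contracted redex: a beta-redex


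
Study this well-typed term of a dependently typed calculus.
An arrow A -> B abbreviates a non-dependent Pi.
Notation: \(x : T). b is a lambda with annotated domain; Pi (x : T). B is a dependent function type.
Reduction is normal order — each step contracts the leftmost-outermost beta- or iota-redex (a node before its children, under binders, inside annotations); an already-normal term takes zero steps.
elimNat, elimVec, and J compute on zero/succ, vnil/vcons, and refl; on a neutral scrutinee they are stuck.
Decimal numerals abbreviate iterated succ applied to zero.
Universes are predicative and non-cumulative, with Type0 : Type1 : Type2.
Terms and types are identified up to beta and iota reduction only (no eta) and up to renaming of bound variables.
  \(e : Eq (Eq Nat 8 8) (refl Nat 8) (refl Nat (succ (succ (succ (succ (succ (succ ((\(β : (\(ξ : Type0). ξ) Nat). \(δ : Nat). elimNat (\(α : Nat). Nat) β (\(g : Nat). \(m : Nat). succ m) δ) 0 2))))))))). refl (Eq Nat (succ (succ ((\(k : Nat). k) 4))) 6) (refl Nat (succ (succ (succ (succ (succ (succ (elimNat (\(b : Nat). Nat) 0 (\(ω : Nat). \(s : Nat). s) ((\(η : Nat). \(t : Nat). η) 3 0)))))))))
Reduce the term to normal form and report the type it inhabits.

resulting normal form:
  \(e : Eq (Eq Nat 8 8) (refl Nat 8) (refl Nat 8)). refl (Eq Nat 6 6) (refl Nat 6)
inferred type:
  Eq (Eq Nat 8 8) (refl Nat 8) (refl Nat 8) -> Eq (Eq Nat 6 6) (refl Nat 6) (refl Nat 6)


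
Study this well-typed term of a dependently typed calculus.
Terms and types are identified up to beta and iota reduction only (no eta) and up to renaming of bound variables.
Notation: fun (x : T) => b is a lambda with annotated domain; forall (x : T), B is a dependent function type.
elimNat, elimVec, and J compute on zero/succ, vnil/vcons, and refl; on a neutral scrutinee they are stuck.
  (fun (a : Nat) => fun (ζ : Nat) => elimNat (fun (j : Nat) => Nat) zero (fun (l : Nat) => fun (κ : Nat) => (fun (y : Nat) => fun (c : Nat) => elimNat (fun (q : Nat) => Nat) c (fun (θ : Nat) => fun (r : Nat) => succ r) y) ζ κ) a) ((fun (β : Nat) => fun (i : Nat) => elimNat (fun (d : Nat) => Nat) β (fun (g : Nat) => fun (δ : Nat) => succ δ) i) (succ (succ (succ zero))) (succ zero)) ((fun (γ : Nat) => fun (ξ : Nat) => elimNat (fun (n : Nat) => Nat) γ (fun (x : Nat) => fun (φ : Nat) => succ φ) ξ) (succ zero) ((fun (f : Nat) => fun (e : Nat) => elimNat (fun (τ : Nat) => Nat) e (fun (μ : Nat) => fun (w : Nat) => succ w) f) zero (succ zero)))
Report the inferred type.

the term's type:
  Nat


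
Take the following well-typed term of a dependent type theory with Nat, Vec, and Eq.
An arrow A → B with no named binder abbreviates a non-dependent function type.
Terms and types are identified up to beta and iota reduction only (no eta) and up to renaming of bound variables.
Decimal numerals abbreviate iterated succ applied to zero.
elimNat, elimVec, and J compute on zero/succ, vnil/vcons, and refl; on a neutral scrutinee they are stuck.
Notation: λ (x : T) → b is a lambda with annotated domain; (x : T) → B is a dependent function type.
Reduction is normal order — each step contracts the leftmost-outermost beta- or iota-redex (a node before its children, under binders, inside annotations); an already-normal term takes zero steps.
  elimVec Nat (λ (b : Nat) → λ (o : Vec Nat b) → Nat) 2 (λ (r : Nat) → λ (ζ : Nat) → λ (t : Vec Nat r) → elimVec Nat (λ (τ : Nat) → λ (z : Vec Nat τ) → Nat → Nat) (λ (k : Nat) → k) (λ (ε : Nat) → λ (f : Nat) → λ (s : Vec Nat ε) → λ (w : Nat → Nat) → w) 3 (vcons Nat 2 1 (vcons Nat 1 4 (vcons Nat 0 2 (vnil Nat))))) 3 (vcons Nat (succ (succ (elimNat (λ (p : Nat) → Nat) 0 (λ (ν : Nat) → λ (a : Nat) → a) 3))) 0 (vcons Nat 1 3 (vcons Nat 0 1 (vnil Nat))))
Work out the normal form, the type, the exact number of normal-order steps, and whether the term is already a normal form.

reduced normal form:
  2
type:
  Nat
steps to reach normal form (normal order): 64
started in normal form: no
first contracted redex: an elimVec iota-redex


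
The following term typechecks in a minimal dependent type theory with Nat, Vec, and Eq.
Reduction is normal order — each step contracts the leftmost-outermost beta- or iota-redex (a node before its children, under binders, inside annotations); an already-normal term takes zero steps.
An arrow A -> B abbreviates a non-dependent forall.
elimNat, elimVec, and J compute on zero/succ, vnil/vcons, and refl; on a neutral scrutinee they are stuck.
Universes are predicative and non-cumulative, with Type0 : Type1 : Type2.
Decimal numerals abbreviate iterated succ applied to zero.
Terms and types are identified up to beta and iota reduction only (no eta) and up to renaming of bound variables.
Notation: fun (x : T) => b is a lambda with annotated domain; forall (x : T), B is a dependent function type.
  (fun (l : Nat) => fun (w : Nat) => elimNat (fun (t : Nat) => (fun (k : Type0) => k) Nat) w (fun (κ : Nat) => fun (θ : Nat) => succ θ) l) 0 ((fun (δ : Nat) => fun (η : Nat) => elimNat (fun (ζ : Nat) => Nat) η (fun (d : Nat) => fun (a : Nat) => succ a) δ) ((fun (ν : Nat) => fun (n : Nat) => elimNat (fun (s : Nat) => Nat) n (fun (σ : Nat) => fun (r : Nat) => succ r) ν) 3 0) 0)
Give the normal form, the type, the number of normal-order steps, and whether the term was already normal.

reduced normal form:
  3
the term's type:
  Nat
reduction steps (normal order): 27
already normal: no
first contracted redex: a beta-redex


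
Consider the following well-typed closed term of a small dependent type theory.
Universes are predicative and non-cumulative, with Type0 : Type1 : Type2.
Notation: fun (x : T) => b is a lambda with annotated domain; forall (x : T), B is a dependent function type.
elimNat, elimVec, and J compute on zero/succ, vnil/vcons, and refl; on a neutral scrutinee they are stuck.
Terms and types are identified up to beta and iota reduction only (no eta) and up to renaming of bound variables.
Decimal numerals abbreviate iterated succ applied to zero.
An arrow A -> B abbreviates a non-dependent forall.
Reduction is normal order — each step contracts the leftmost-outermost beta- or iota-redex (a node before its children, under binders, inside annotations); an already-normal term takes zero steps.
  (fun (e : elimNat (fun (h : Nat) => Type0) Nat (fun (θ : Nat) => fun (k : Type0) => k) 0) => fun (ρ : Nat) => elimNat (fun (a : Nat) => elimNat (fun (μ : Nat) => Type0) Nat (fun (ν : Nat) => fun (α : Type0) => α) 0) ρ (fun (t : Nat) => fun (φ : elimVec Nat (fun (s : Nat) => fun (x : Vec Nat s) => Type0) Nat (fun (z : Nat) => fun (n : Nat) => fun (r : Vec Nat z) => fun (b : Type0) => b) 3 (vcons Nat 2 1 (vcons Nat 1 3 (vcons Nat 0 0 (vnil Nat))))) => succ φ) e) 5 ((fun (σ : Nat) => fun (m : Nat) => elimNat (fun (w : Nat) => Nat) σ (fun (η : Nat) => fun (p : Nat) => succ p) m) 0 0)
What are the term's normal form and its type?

reduced normal form:
  5
type:
  Nat
observation: 21 normal-order steps separate the term from its normal form.


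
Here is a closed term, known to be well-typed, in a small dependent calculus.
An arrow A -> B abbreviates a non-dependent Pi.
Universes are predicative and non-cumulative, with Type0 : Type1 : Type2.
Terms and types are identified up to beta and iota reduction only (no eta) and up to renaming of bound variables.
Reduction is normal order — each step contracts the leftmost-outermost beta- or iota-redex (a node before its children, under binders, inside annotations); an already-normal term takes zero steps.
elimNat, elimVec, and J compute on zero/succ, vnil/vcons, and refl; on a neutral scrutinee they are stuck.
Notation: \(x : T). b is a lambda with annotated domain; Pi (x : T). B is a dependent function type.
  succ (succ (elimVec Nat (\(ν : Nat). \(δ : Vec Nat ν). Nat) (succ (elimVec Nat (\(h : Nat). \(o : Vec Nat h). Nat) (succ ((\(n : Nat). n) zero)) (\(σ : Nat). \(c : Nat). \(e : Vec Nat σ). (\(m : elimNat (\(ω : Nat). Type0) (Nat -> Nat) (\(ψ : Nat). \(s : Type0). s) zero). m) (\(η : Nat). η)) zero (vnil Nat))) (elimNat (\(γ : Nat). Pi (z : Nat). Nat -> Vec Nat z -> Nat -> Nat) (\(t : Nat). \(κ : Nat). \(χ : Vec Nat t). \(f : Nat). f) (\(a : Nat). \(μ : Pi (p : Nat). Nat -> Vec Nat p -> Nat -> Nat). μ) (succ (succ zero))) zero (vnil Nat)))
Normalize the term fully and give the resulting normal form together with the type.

resulting normal form:
  succ (succ (succ (succ zero)))
type:
  Nat
observation: contracting an elimVec iota-redex first, the term normalizes in 3 steps.


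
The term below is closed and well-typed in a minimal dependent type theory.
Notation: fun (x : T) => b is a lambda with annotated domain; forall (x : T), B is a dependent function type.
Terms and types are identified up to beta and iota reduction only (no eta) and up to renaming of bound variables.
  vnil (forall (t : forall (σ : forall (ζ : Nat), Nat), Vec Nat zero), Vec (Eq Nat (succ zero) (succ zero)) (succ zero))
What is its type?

the term's type:
  Vec (forall (t : forall (σ : forall (ζ : Nat), Nat), Vec Nat zero), Vec (Eq Nat (succ zero) (succ zero)) (succ zero)) zero


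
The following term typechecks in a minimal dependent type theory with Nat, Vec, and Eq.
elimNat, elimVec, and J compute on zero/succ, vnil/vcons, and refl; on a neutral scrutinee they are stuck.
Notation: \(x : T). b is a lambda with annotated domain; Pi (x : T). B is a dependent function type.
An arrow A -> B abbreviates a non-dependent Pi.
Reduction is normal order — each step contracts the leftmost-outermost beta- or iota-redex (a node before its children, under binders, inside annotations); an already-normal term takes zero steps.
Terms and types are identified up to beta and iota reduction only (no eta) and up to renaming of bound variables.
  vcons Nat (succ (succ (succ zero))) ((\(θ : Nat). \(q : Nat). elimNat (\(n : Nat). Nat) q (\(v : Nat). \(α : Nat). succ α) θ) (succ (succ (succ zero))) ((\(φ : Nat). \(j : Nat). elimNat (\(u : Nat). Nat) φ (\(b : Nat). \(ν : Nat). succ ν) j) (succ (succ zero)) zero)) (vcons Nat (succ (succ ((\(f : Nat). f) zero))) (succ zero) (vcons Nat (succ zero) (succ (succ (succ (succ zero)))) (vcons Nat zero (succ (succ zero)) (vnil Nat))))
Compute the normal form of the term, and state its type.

resulting normal form:
  vcons Nat (succ (succ (succ zero))) (succ (succ (succ (succ (succ zero))))) (vcons Nat (succ (succ zero)) (succ zero) (vcons Nat (succ zero) (succ (succ (succ (succ zero)))) (vcons Nat zero (succ (succ zero)) (vnil Nat))))
the term's type:
  Vec Nat (succ (succ (succ (succ zero))))


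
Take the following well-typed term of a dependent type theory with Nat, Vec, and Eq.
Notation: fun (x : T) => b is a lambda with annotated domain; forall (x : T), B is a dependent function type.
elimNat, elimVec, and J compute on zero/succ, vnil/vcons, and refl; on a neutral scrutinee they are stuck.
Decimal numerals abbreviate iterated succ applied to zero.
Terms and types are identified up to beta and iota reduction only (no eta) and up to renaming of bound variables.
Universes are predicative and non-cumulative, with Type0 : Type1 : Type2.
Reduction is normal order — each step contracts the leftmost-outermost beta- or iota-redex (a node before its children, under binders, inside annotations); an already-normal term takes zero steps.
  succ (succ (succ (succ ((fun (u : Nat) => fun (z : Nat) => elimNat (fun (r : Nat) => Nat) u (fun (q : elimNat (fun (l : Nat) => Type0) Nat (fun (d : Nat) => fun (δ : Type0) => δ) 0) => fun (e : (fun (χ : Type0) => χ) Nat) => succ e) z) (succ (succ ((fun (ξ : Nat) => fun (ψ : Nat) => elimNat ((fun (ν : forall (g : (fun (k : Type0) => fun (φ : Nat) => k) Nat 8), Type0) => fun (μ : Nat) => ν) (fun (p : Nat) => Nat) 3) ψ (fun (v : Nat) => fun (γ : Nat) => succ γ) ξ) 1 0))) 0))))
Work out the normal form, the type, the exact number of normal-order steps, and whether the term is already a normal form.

resulting normal form:
  7
type:
  Nat
steps to reach normal form (normal order): 9
already normal: no
first contracted redex: a beta-redex


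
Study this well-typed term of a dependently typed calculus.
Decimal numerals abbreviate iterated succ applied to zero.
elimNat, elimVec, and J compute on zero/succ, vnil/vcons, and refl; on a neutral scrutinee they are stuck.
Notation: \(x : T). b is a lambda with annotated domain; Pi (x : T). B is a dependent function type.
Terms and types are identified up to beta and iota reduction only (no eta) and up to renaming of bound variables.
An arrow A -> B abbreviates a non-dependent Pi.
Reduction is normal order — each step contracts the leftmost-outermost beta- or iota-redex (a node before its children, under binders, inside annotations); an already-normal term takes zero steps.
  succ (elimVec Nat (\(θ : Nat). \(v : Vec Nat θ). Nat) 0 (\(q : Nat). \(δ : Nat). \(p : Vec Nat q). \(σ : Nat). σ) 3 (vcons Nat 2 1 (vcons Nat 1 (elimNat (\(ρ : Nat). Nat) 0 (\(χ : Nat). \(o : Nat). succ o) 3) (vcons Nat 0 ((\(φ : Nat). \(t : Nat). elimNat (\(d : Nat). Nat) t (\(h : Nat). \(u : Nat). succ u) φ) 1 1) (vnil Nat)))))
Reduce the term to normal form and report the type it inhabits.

resulting normal form:
  1
type:
  Nat
observation: the first redex contracted is an elimVec iota-redex; the normal form is reached in 16 normal-order steps.


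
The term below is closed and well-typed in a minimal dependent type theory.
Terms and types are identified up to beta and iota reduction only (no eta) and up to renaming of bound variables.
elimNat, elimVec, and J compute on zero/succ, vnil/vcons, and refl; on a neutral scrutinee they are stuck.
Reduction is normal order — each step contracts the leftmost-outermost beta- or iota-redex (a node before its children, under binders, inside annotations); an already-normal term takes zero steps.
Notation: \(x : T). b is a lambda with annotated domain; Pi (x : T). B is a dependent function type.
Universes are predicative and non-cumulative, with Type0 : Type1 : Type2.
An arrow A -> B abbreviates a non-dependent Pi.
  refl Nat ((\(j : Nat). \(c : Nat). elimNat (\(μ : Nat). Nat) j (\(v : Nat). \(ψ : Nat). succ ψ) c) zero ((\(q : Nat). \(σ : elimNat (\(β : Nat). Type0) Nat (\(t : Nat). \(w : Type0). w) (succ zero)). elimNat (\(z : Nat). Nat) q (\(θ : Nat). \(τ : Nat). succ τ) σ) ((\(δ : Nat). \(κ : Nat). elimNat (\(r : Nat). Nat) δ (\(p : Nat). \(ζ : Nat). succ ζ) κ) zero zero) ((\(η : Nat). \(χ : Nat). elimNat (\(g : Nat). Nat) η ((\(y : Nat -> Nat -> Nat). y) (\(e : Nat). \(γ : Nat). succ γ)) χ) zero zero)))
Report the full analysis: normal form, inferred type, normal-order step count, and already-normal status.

resulting normal form:
  refl Nat zero
inferred type:
  Eq Nat zero zero
steps to reach normal form (normal order): 12
started in normal form: no
first contracted redex: a beta-redex


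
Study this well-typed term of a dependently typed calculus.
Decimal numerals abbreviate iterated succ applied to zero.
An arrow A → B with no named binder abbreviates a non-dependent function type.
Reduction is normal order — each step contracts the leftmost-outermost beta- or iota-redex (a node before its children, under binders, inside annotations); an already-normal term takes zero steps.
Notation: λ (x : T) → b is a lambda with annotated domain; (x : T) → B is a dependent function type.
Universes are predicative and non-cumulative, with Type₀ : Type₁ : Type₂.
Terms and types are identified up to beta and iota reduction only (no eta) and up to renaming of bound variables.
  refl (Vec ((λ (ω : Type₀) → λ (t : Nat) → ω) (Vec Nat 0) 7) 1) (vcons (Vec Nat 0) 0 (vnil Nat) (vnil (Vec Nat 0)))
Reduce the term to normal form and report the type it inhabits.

resulting normal form:
  refl (Vec (Vec Nat 0) 1) (vcons (Vec Nat 0) 0 (vnil Nat) (vnil (Vec Nat 0)))
inferred type:
  Eq (Vec (Vec Nat 0) 1) (vcons (Vec Nat 0) 0 (vnil Nat) (vnil (Vec Nat 0))) (vcons (Vec Nat 0) 0 (vnil Nat) (vnil (Vec Nat 0)))
observation: normalization takes exactly 2 steps under the normal-order strategy.


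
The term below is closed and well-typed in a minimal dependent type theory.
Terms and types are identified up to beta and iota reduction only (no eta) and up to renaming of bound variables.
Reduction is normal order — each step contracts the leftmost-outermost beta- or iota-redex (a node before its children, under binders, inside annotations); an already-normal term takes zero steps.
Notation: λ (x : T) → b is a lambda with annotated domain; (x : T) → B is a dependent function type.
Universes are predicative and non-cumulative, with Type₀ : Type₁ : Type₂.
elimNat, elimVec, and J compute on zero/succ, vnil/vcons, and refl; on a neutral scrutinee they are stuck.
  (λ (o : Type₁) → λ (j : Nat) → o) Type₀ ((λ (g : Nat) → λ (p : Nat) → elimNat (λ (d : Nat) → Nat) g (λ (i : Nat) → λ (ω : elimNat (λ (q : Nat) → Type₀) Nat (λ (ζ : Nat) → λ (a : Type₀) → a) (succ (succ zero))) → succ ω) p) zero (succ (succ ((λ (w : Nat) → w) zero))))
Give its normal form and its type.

resulting normal form:
  Type₀
inferred type:
  Type₁


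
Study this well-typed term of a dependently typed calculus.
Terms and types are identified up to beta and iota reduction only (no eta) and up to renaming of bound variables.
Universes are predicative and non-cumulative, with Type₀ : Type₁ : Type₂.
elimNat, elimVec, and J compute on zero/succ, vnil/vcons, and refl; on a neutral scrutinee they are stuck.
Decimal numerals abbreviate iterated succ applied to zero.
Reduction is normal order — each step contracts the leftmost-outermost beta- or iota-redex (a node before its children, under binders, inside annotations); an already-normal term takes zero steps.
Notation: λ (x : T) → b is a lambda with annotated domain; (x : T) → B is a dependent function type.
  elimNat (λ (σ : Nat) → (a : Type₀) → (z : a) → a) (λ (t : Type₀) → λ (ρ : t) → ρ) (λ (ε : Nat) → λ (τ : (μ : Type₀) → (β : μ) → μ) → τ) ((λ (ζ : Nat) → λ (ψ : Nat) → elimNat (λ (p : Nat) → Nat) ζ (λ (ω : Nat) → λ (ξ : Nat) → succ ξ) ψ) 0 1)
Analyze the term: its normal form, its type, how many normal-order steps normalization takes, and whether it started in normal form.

normal form:
  λ (σ : Type₀) → λ (a : σ) → a
type:
  (σ : Type₀) → (a : σ) → σ
reduction steps (normal order): 10
started in normal form: no
first redex: a beta-redex


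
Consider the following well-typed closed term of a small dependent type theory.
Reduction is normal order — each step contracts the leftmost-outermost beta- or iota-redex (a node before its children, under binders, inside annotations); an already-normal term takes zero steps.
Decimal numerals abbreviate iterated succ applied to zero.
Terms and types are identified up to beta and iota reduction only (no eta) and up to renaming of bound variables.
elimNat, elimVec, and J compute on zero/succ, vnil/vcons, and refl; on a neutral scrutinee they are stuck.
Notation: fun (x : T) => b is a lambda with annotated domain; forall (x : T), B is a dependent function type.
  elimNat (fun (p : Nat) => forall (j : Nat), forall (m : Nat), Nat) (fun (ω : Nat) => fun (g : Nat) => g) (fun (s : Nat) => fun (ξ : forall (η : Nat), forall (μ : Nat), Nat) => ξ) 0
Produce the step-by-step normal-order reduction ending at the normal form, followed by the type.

reduction (normal order):
  elimNat (fun (p : Nat) => forall (j : Nat), forall (m : Nat), Nat) (fun (ω : Nat) => fun (g : Nat) => g) (fun (s : Nat) => fun (ξ : forall (η : Nat), forall (μ : Nat), Nat) => ξ) 0
  ~> fun (p : Nat) => fun (j : Nat) => j
type:
  forall (p : Nat), forall (j : Nat), Nat


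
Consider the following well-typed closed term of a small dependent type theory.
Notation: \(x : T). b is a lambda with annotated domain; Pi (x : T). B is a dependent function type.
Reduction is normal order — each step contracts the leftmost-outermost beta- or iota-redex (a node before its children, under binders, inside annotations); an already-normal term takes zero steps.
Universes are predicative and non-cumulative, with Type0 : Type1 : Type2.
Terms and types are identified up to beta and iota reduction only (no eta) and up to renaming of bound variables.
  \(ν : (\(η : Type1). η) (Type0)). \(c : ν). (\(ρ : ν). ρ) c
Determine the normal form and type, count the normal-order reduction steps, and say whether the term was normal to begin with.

reduced normal form:
  \(ν : Type0). \(η : ν). η
inferred type:
  Pi (ν : Type0). Pi (η : ν). ν
steps to reach normal form (normal order): 2
started in normal form: no
first contracted redex: a beta-redex


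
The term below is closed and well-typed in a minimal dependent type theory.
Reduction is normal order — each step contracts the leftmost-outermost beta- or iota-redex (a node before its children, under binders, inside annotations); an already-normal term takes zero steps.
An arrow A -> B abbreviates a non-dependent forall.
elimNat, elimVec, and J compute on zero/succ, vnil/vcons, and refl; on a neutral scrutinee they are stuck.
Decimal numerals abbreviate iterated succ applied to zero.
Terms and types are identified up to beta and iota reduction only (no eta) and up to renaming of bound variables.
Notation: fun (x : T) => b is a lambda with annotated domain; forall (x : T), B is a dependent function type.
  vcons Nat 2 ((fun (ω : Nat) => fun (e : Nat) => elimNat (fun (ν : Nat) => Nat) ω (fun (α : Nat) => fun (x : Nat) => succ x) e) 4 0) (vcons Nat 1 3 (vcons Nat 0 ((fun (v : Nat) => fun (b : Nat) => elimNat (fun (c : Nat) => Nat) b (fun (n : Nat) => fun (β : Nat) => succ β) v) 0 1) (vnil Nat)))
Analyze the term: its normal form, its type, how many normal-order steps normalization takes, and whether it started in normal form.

reduced normal form:
  vcons Nat 2 4 (vcons Nat 1 3 (vcons Nat 0 1 (vnil Nat)))
the term's type:
  Vec Nat 3
reduction steps (normal order): 6
term was already normal: no
first redex: a beta-redex
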